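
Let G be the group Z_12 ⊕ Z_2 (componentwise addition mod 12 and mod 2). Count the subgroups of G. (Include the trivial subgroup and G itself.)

|G| = 24, so by Lagrange every subgroup order divides 24. Divisors: 1, 2, 3, 4, 6, 8, 12, 24.
Subgroups by order — order 1: 1; order 2: 3; order 3: 1; order 4: 3; order 6: 3; order 8: 1; order 12: 3; order 24: 1.
Total: 1 + 3 + 1 + 3 + 3 + 1 + 3 + 1 = 16.

16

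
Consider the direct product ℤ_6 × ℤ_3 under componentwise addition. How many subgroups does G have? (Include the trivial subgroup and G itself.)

12

|G| = 18, so by Lagrange every subgroup order divides 18. Divisors: 1, 2, 3, 6, 9, 18.
Subgroups by order — order 1: 1; order 2: 1; order 3: 4; order 6: 4; order 9: 1; order 18: 1.
Total: 1 + 1 + 4 + 4 + 1 + 1 = 12.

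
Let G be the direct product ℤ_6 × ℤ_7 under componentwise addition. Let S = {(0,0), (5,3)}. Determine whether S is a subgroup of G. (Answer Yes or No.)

No

(5,3) ∈ S but its inverse (1,4) ∉ S, so S is not a subgroup.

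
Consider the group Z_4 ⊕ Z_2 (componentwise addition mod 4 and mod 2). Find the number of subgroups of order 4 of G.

3

|G| = 8 and 4 | 8, so subgroups of order 4 are possible by Lagrange.
The subgroups of order 4 are: {(0,0), (0,1), (2,0), (2,1)}; {(0,0), (1,0), (2,0), (3,0)}; {(0,0), (1,1), (2,0), (3,1)}.
So G has 3 subgroups of order 4.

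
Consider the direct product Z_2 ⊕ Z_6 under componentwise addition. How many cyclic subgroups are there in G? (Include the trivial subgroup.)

Each element a generates a cyclic subgroup ⟨a⟩; distinct elements may generate the same one (a cyclic group of order d has φ(d) generators).
Cyclic subgroups by order — order 1: 1; order 2: 3; order 3: 1; order 6: 3.
Total: 8.

8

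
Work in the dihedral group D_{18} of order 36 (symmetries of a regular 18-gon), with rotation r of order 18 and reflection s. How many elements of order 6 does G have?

The elements of order 6 are: r^3, r^15.
That's 2.

2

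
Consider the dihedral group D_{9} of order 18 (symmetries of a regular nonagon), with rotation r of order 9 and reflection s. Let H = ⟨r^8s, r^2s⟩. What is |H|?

|⟨r^8s⟩| = 2 and |⟨r^2s⟩| = 2, so |H| is a multiple of lcm(2, 2) = 2 and divides |G| = 18.
Closing under the operation: H = {e, r^3, r^6, r^2s, r^5s, r^8s}, so |H| = 6.

6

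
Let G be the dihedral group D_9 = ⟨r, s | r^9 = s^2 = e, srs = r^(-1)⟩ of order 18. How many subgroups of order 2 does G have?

9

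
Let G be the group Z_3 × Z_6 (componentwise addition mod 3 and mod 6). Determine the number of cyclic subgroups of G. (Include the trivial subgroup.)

Group the elements of G by the cyclic subgroup they generate; each cyclic subgroup of order d accounts for φ(d) elements.
Cyclic subgroups by order — order 1: 1; order 2: 1; order 3: 4; order 6: 4.
Total: 10.

10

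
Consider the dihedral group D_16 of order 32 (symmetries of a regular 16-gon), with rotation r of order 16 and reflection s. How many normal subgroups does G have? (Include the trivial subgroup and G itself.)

8

G has 36 subgroups. Checking conjugation-invariance by order — order 1: 1/1 normal; order 2: 1/17 normal; order 4: 1/9 normal; order 8: 1/5 normal; order 16: 3/3 normal; order 32: 1/1 normal.
Total normal subgroups: 8.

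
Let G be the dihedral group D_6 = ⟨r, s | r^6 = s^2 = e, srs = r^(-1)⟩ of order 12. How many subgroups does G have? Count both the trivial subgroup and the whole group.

|G| = 12, so by Lagrange every subgroup order divides 12. Divisors: 1, 2, 3, 4, 6, 12.
Subgroups by order — order 1: 1; order 2: 7; order 3: 1; order 4: 3; order 6: 3; order 12: 1.
Total: 1 + 7 + 1 + 3 + 3 + 1 = 16.

16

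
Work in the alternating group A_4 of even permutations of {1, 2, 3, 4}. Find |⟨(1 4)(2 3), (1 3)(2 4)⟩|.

|⟨(1 4)(2 3)⟩| = 2 and |⟨(1 3)(2 4)⟩| = 2, so |H| is a multiple of lcm(2, 2) = 2 and divides |G| = 12.
Closing under the operation: H = {e, (1 2)(3 4), (1 3)(2 4), (1 4)(2 3)}, so |H| = 4.

4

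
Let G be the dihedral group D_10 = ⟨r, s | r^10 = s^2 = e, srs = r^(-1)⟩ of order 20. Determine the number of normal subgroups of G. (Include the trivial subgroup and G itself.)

7

G has 22 subgroups. Checking conjugation-invariance by order — order 1: 1/1 normal; order 2: 1/11 normal; order 4: 0/5 normal; order 5: 1/1 normal; order 10: 3/3 normal; order 20: 1/1 normal.
Total normal subgroups: 7.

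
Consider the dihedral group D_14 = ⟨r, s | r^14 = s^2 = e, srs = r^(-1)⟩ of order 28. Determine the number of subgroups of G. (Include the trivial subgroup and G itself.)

28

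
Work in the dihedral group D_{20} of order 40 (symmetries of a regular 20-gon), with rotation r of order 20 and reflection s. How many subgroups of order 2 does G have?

|G| = 40 and 2 | 40, so subgroups of order 2 are possible by Lagrange.
The subgroups of order 2 are: {e, r^10}; {e, r^10s}; {e, r^11s}; {e, r^12s}; … (21 in all).
So G has 21 subgroups of order 2.

21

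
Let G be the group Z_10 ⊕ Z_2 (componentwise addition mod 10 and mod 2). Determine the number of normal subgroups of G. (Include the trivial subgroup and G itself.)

G is abelian, so every subgroup is normal.
G has 10 subgroups in total, hence 10 normal subgroups.

10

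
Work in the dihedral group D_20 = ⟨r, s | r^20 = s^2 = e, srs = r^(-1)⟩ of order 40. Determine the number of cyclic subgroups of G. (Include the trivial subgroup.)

Group the elements of G by the cyclic subgroup they generate; each cyclic subgroup of order d accounts for φ(d) elements.
Cyclic subgroups by order — order 1: 1; order 2: 21; order 4: 1; order 5: 1; order 10: 1; order 20: 1.
Total: 26.

26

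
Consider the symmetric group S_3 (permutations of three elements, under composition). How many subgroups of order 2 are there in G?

|G| = 6 and 2 | 6, so subgroups of order 2 are possible by Lagrange.
The subgroups of order 2 are: {e, (1 2)}; {e, (1 3)}; {e, (2 3)}.
So G has 3 subgroups of order 2.

3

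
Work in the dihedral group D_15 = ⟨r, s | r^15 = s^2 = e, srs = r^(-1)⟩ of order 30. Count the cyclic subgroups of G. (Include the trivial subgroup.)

19

Each element a generates a cyclic subgroup ⟨a⟩; distinct elements may generate the same one (a cyclic group of order d has φ(d) generators).
Cyclic subgroups by order — order 1: 1; order 2: 15; order 3: 1; order 5: 1; order 15: 1.
Total: 19.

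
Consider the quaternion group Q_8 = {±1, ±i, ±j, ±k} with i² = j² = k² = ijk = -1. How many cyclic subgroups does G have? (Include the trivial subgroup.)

Group the elements of G by the cyclic subgroup they generate; each cyclic subgroup of order d accounts for φ(d) elements.
Cyclic subgroups by order — order 1: 1; order 2: 1; order 4: 3.
Total: 5.

5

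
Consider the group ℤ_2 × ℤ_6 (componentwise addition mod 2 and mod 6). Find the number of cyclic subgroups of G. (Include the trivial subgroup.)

A cyclic subgroup of order d is generated by each of its φ(d) elements of order d, so the cyclic subgroups of order d number (#elements of order d)/φ(d).
Cyclic subgroups by order — order 1: 1; order 2: 3; order 3: 1; order 6: 3.
Total: 8.

8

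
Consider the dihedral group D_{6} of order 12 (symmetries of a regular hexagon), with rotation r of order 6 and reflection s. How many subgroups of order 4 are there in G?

3

|G| = 12 and 4 | 12, so subgroups of order 4 are possible by Lagrange.
The subgroups of order 4 are: {e, r^3, r^2s, r^5s}; {e, r^3, s, r^3s}; {e, r^3, rs, r^4s}.
So G has 3 subgroups of order 4.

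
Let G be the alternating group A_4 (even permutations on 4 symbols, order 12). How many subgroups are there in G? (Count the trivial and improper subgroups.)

10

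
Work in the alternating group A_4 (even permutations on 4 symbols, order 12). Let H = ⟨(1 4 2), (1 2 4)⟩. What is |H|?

|⟨(1 4 2)⟩| = 3 and |⟨(1 2 4)⟩| = 3, so |H| is a multiple of lcm(3, 3) = 3 and divides |G| = 12.
Closing under the operation: H = {e, (1 2 4), (1 4 2)}, so |H| = 3.

3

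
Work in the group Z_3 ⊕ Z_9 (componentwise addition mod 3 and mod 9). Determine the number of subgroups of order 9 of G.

|G| = 27 and 9 | 27, so subgroups of order 9 are possible by Lagrange.
The subgroups of order 9 are: {(0,0), (0,1), (0,2), (0,3), (0,4), (0,5), (0,6), (0,7), (0,8)}; {(0,0), (0,3), (0,6), (1,0), (1,3), (1,6), (2,0), (2,3), (2,6)}; {(0,0), (0,3), (0,6), (1,1), (1,4), (1,7), (2,2), (2,5), (2,8)}; {(0,0), (0,3), (0,6), (1,2), (1,5), (1,8), (2,1), (2,4), (2,7)}.
So G has 4 subgroups of order 9.

4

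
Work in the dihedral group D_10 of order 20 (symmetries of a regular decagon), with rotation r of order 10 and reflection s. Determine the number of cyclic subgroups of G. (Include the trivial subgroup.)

Each element a generates a cyclic subgroup ⟨a⟩; distinct elements may generate the same one (a cyclic group of order d has φ(d) generators).
Cyclic subgroups by order — order 1: 1; order 2: 11; order 5: 1; order 10: 1.
Total: 14.

14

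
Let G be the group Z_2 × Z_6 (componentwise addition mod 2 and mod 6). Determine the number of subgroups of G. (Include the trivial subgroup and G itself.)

10

|G| = 12, so by Lagrange every subgroup order divides 12. Divisors: 1, 2, 3, 4, 6, 12.
Subgroups by order — order 1: 1; order 2: 3; order 3: 1; order 4: 1; order 6: 3; order 12: 1.
Total: 1 + 3 + 1 + 1 + 3 + 1 = 10.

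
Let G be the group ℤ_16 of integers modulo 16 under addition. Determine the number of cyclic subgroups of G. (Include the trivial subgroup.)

A cyclic subgroup of order d is generated by each of its φ(d) elements of order d, so the cyclic subgroups of order d number (#elements of order d)/φ(d).
Cyclic subgroups by order — order 1: 1; order 2: 1; order 4: 1; order 8: 1; order 16: 1.
Total: 5.

5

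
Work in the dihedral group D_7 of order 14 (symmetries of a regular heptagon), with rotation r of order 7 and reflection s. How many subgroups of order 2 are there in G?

|G| = 14 and 2 | 14, so subgroups of order 2 are possible by Lagrange.
The subgroups of order 2 are: {e, r^2s}; {e, r^3s}; {e, r^4s}; {e, r^5s}; … (7 in all).
So G has 7 subgroups of order 2.

7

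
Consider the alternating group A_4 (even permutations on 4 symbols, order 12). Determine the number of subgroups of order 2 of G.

|G| = 12 and 2 | 12, so subgroups of order 2 are possible by Lagrange.
The subgroups of order 2 are: {e, (1 2)(3 4)}; {e, (1 3)(2 4)}; {e, (1 4)(2 3)}.
So G has 3 subgroups of order 2.

3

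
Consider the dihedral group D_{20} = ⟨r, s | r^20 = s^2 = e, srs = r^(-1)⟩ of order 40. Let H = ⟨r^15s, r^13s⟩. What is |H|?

20

|⟨r^15s⟩| = 2 and |⟨r^13s⟩| = 2, so |H| is a multiple of lcm(2, 2) = 2 and divides |G| = 40.
Closing under the operation: H = {e, r^2, r^4, r^6, r^8, r^10, r^12, r^14, r^16, r^18, rs, r^3s, r^5s, r^7s, r^9s, r^11s, r^13s, r^15s, r^17s, r^19s}, so |H| = 20.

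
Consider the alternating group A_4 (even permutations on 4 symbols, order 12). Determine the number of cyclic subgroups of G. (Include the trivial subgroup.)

Group the elements of G by the cyclic subgroup they generate; each cyclic subgroup of order d accounts for φ(d) elements.
Cyclic subgroups by order — order 1: 1; order 2: 3; order 3: 4.
Total: 8.

8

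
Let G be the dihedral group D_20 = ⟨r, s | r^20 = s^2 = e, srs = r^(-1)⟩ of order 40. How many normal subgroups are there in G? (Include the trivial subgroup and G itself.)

9

G has 48 subgroups. Checking conjugation-invariance by order — order 1: 1/1 normal; order 2: 1/21 normal; order 4: 1/11 normal; order 5: 1/1 normal; order 8: 0/5 normal; order 10: 1/5 normal; order 20: 3/3 normal; order 40: 1/1 normal.
Total normal subgroups: 9.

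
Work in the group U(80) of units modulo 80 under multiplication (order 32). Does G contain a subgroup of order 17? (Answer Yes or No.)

17 does not divide |G| = 32, so by Lagrange no subgroup of order 17 exists.

No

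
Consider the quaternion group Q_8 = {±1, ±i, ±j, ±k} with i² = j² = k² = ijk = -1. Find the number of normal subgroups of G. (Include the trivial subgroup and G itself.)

6

G has 6 subgroups. Checking conjugation-invariance by order — order 1: 1/1 normal; order 2: 1/1 normal; order 4: 3/3 normal; order 8: 1/1 normal.
Total normal subgroups: 6.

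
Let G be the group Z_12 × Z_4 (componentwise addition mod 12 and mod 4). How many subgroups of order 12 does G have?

|G| = 48 and 12 | 48, so subgroups of order 12 are possible by Lagrange.
The subgroups of order 12 are: {(0,0), (0,1), (0,2), (0,3), (4,0), (4,1), (4,2), (4,3), (8,0), (8,1), (8,2), (8,3)}; {(0,0), (0,2), (2,0), (2,2), (4,0), (4,2), (6,0), (6,2), (8,0), (8,2), (10,0), (10,2)}; {(0,0), (0,2), (2,1), (2,3), (4,0), (4,2), (6,1), (6,3), (8,0), (8,2), (10,1), (10,3)}; {(0,0), (1,0), (2,0), (3,0), (4,0), (5,0), (6,0), (7,0), (8,0), (9,0), (10,0), (11,0)}; … (7 in all).
So G has 7 subgroups of order 12.

7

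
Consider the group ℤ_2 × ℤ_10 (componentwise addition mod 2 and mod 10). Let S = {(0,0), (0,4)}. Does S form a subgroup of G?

No

(0,4) ∈ S but its inverse (0,6) ∉ S, so S is not a subgroup.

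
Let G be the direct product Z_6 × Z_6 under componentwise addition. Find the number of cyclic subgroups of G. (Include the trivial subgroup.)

20

Each element a generates a cyclic subgroup ⟨a⟩; distinct elements may generate the same one (a cyclic group of order d has φ(d) generators).
Cyclic subgroups by order — order 1: 1; order 2: 3; order 3: 4; order 6: 12.
Total: 20.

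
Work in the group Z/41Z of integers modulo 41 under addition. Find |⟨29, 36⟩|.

|⟨29⟩| = 41 and |⟨36⟩| = 41, so |H| is a multiple of lcm(41, 41) = 41 and divides |G| = 41.
Closing {29, 36} under the group operation gives all of G, so |H| = 41.

41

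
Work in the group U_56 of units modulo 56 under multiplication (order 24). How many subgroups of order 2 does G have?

|G| = 24 and 2 | 24, so subgroups of order 2 are possible by Lagrange.
The subgroups of order 2 are: {1, 13}; {1, 15}; {1, 27}; {1, 29}; … (7 in all).
So G has 7 subgroups of order 2.

7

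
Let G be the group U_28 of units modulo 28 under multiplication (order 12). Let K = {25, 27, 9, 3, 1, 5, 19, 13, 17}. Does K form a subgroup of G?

No

|K| = 9 does not divide |G| = 12, so by Lagrange K is not a subgroup.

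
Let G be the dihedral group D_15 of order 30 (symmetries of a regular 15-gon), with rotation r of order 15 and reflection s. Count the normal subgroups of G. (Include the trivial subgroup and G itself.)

G has 28 subgroups. Checking conjugation-invariance by order — order 1: 1/1 normal; order 2: 0/15 normal; order 3: 1/1 normal; order 5: 1/1 normal; order 6: 0/5 normal; order 10: 0/3 normal; order 15: 1/1 normal; order 30: 1/1 normal.
Total normal subgroups: 5.

5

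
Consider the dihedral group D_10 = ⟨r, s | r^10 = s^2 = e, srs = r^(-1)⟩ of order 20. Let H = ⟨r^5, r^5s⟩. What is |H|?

4

|⟨r^5⟩| = 2 and |⟨r^5s⟩| = 2, so |H| is a multiple of lcm(2, 2) = 2 and divides |G| = 20.
Closing under the operation: H = {e, r^5, s, r^5s}, so |H| = 4.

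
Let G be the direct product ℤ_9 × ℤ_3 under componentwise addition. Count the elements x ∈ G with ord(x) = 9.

An element (a,b) has order lcm(ord(a), ord(b)); count pairs with lcm equal to 9.
Enumerating gives 18 such elements.

18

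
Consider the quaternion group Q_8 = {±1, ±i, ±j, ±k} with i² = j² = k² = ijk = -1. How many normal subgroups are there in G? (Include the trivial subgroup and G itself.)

G has 6 subgroups. Checking conjugation-invariance by order — order 1: 1/1 normal; order 2: 1/1 normal; order 4: 3/3 normal; order 8: 1/1 normal.
Total normal subgroups: 6.

6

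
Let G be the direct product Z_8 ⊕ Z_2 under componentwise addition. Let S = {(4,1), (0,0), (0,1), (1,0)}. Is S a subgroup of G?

No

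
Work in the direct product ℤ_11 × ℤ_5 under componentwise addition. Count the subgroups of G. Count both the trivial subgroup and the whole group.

4

|G| = 55, so by Lagrange every subgroup order divides 55. Divisors: 1, 5, 11, 55.
Subgroups by order — order 1: 1; order 5: 1; order 11: 1; order 55: 1.
Total: 1 + 1 + 1 + 1 = 4.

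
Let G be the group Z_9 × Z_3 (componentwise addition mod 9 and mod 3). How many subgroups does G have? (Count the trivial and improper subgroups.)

10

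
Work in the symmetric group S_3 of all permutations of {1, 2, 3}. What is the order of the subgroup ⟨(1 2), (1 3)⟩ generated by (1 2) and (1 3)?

|⟨(1 2)⟩| = 2 and |⟨(1 3)⟩| = 2, so |H| is a multiple of lcm(2, 2) = 2 and divides |G| = 6.
Closing {(1 2), (1 3)} under the group operation gives all of G, so |H| = 6.

6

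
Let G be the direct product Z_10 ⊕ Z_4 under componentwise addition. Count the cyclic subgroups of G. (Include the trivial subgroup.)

12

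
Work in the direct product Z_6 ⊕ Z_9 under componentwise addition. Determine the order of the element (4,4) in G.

9

The order of (4,4) in Z_6 × Z_9 is lcm(ord(4) in Z_6, ord(4) in Z_9).
ord(4) = 3 and ord(4) = 9, so |⟨(4,4)⟩| = lcm(3, 9) = 9.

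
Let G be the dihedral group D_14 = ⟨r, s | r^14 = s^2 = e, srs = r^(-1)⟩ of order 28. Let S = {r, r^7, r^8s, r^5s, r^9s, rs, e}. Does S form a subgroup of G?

r ∈ S but its inverse r^13 ∉ S, so S is not a subgroup.

No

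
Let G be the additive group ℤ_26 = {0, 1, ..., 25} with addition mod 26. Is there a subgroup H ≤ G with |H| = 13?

Yes

13 | 26. A subgroup of order 13 is {0, 2, 4, 6, 8, 10, 12, 14, 16, 18, 20, 22, 24}.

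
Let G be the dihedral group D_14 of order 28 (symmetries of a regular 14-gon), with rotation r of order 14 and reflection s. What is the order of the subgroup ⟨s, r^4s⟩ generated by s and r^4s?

14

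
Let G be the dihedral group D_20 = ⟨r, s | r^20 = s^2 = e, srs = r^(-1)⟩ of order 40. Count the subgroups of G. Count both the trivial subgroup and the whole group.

|G| = 40, so by Lagrange every subgroup order divides 40. Divisors: 1, 2, 4, 5, 8, 10, 20, 40.
Subgroups by order — order 1: 1; order 2: 21; order 4: 11; order 5: 1; order 8: 5; order 10: 5; order 20: 3; order 40: 1.
Total: 1 + 21 + 11 + 1 + 5 + 5 + 3 + 1 = 48.

48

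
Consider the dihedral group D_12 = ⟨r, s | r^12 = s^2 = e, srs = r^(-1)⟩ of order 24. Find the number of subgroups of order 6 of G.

5

|G| = 24 and 6 | 24, so subgroups of order 6 are possible by Lagrange.
The subgroups of order 6 are: {e, r^2, r^4, r^6, r^8, r^10}; {e, r^4, r^8, r^2s, r^6s, r^10s}; {e, r^4, r^8, r^3s, r^7s, r^11s}; {e, r^4, r^8, s, r^4s, r^8s}; … (5 in all).
So G has 5 subgroups of order 6.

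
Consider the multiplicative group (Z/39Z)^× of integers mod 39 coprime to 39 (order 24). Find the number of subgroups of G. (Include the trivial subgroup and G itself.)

16

|G| = 24, so by Lagrange every subgroup order divides 24. Divisors: 1, 2, 3, 4, 6, 8, 12, 24.
Subgroups by order — order 1: 1; order 2: 3; order 3: 1; order 4: 3; order 6: 3; order 8: 1; order 12: 3; order 24: 1.
Total: 1 + 3 + 1 + 3 + 3 + 1 + 3 + 1 = 16.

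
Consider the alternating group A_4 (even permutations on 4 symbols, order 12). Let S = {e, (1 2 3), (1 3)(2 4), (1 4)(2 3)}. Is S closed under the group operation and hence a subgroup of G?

No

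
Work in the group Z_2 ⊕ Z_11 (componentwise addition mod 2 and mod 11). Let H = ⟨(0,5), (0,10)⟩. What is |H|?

11

|⟨(0,5)⟩| = 11 and |⟨(0,10)⟩| = 11, so |H| is a multiple of lcm(11, 11) = 11 and divides |G| = 22.
Closing under the operation: H = {(0,0), (0,1), (0,2), (0,3), (0,4), (0,5), (0,6), (0,7), (0,8), (0,9), (0,10)}, so |H| = 11.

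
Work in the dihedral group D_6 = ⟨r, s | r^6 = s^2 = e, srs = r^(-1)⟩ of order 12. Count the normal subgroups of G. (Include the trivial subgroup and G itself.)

G has 16 subgroups. Checking conjugation-invariance by order — order 1: 1/1 normal; order 2: 1/7 normal; order 3: 1/1 normal; order 4: 0/3 normal; order 6: 3/3 normal; order 12: 1/1 normal.
Total normal subgroups: 7.

7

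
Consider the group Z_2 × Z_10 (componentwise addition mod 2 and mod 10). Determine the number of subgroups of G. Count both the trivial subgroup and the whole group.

10

|G| = 20, so by Lagrange every subgroup order divides 20. Divisors: 1, 2, 4, 5, 10, 20.
Subgroups by order — order 1: 1; order 2: 3; order 4: 1; order 5: 1; order 10: 3; order 20: 1.
Total: 1 + 3 + 1 + 1 + 3 + 1 = 10.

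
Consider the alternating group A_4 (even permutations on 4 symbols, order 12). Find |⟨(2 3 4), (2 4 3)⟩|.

3

|⟨(2 3 4)⟩| = 3 and |⟨(2 4 3)⟩| = 3, so |H| is a multiple of lcm(3, 3) = 3 and divides |G| = 12.
Closing under the operation: H = {e, (2 3 4), (2 4 3)}, so |H| = 3.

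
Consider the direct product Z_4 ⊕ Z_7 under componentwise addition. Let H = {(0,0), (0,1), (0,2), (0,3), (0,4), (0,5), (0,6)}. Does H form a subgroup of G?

|H| = 7 divides |G| = 28, consistent with Lagrange.
H contains the identity, every element's inverse is in H, and H is closed under +: it is a subgroup.
In fact H = ⟨(0,1)⟩.

Yes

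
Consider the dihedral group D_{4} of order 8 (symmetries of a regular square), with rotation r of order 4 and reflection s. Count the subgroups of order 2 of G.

|G| = 8 and 2 | 8, so subgroups of order 2 are possible by Lagrange.
The subgroups of order 2 are: {e, r^2}; {e, r^2s}; {e, r^3s}; {e, rs}; … (5 in all).
So G has 5 subgroups of order 2.

5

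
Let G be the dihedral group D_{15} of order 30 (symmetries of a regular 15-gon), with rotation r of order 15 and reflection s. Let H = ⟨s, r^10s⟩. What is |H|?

|⟨s⟩| = 2 and |⟨r^10s⟩| = 2, so |H| is a multiple of lcm(2, 2) = 2 and divides |G| = 30.
Closing under the operation: H = {e, r^5, r^10, s, r^5s, r^10s}, so |H| = 6.

6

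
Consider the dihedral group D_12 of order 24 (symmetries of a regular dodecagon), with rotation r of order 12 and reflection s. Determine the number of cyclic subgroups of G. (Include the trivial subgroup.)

Each element a generates a cyclic subgroup ⟨a⟩; distinct elements may generate the same one (a cyclic group of order d has φ(d) generators).
Cyclic subgroups by order — order 1: 1; order 2: 13; order 3: 1; order 4: 1; order 6: 1; order 12: 1.
Total: 18.

18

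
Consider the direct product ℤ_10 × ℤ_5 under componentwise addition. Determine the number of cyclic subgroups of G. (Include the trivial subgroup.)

A cyclic subgroup of order d is generated by each of its φ(d) elements of order d, so the cyclic subgroups of order d number (#elements of order d)/φ(d).
Cyclic subgroups by order — order 1: 1; order 2: 1; order 5: 6; order 10: 6.
Total: 14.

14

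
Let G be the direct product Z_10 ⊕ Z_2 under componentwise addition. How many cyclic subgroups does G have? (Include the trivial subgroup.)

Group the elements of G by the cyclic subgroup they generate; each cyclic subgroup of order d accounts for φ(d) elements.
Cyclic subgroups by order — order 1: 1; order 2: 3; order 5: 1; order 10: 3.
Total: 8.

8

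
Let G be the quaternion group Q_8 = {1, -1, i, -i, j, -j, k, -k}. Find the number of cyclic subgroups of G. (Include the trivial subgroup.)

A cyclic subgroup of order d is generated by each of its φ(d) elements of order d, so the cyclic subgroups of order d number (#elements of order d)/φ(d).
Cyclic subgroups by order — order 1: 1; order 2: 1; order 4: 3.
Total: 5.

5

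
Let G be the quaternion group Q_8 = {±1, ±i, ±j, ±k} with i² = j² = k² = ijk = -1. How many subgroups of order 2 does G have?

|G| = 8 and 2 | 8, so subgroups of order 2 are possible by Lagrange.
The subgroups of order 2 are: {1, -1}.
So G has 1 subgroup of order 2.

1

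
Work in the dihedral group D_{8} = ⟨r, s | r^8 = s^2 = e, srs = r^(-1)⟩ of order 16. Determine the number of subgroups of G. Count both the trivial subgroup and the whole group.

|G| = 16, so by Lagrange every subgroup order divides 16. Divisors: 1, 2, 4, 8, 16.
Subgroups by order — order 1: 1; order 2: 9; order 4: 5; order 8: 3; order 16: 1.
Total: 1 + 9 + 5 + 3 + 1 = 19.

19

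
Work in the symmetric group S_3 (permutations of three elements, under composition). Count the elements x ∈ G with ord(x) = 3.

The elements of order 3 are: (1 2 3), (1 3 2).
That's 2.

2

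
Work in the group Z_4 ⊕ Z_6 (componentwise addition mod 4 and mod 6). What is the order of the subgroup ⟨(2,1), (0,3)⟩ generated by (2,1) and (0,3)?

12

|⟨(2,1)⟩| = 6 and |⟨(0,3)⟩| = 2, so |H| is a multiple of lcm(6, 2) = 6 and divides |G| = 24.
Closing under the operation: H = {(0,0), (0,1), (0,2), (0,3), (0,4), (0,5), (2,0), (2,1), (2,2), (2,3), (2,4), (2,5)}, so |H| = 12.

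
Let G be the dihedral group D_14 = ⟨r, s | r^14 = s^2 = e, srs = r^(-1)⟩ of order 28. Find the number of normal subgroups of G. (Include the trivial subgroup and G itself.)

7

G has 28 subgroups. Checking conjugation-invariance by order — order 1: 1/1 normal; order 2: 1/15 normal; order 4: 0/7 normal; order 7: 1/1 normal; order 14: 3/3 normal; order 28: 1/1 normal.
Total normal subgroups: 7.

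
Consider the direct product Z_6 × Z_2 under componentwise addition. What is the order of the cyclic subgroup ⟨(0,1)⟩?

2

The order of (0,1) in Z_6 × Z_2 is lcm(ord(0) in Z_6, ord(1) in Z_2).
ord(0) = 1 and ord(1) = 2, so |⟨(0,1)⟩| = lcm(1, 2) = 2.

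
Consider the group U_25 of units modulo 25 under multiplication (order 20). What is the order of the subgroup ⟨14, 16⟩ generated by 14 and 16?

10

|⟨14⟩| = 10 and |⟨16⟩| = 5, so |H| is a multiple of lcm(10, 5) = 10 and divides |G| = 20.
Closing under the operation: H = {1, 4, 6, 9, 11, 14, 16, 19, 21, 24}, so |H| = 10.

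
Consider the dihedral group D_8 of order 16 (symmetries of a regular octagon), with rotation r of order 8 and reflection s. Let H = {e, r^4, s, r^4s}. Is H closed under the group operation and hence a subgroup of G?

Yes

|H| = 4 divides |G| = 16, consistent with Lagrange.
H contains the identity, every element's inverse is in H, and H is closed under ·: it is a subgroup.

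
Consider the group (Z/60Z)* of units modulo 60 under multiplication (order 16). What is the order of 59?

Compute successive powers of 59 mod 60: 59, 1; 59^2 ≡ 1 (mod 60).
So |⟨59⟩| = 2.

2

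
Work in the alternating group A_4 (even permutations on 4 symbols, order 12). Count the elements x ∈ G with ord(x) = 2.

The elements of order 2 are: (1 2)(3 4), (1 3)(2 4), (1 4)(2 3).
That's 3.

3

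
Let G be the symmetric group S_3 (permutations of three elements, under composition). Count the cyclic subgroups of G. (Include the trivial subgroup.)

5

Group the elements of G by the cyclic subgroup they generate; each cyclic subgroup of order d accounts for φ(d) elements.
Cyclic subgroups by order — order 1: 1; order 2: 3; order 3: 1.
Total: 5.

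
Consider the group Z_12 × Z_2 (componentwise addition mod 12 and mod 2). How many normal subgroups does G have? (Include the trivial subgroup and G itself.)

G is abelian, so every subgroup is normal.
G has 16 subgroups in total, hence 16 normal subgroups.

16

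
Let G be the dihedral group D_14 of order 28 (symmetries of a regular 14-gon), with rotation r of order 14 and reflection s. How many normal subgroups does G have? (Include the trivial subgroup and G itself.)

7

G has 28 subgroups. Checking conjugation-invariance by order — order 1: 1/1 normal; order 2: 1/15 normal; order 4: 0/7 normal; order 7: 1/1 normal; order 14: 3/3 normal; order 28: 1/1 normal.
Total normal subgroups: 7.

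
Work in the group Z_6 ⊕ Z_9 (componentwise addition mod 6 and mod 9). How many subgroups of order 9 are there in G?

|G| = 54 and 9 | 54, so subgroups of order 9 are possible by Lagrange.
The subgroups of order 9 are: {(0,0), (0,1), (0,2), (0,3), (0,4), (0,5), (0,6), (0,7), (0,8)}; {(0,0), (0,3), (0,6), (2,0), (2,3), (2,6), (4,0), (4,3), (4,6)}; {(0,0), (0,3), (0,6), (2,1), (2,4), (2,7), (4,2), (4,5), (4,8)}; {(0,0), (0,3), (0,6), (2,2), (2,5), (2,8), (4,1), (4,4), (4,7)}.
So G has 4 subgroups of order 9.

4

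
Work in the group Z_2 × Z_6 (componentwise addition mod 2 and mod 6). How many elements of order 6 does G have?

6

An element (a,b) has order lcm(ord(a), ord(b)); count pairs with lcm equal to 6.
Enumerating gives 6 such elements.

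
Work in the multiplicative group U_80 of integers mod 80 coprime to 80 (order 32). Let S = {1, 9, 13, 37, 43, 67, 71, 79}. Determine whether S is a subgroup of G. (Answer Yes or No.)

|S| = 8 divides |G| = 32, consistent with Lagrange.
S contains the identity, every element's inverse is in S, and S is closed under ·: it is a subgroup.

Yes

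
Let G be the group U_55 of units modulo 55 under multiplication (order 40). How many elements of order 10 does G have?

Enumerating element orders in G gives 12 elements of order 10.

12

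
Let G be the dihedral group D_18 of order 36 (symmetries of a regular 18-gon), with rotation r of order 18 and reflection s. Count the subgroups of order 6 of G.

|G| = 36 and 6 | 36, so subgroups of order 6 are possible by Lagrange.
The subgroups of order 6 are: {e, r^6, r^12, r^4s, r^10s, r^16s}; {e, r^6, r^12, r^5s, r^11s, r^17s}; {e, r^6, r^12, s, r^6s, r^12s}; {e, r^6, r^12, rs, r^7s, r^13s}; … (7 in all).
So G has 7 subgroups of order 6.

7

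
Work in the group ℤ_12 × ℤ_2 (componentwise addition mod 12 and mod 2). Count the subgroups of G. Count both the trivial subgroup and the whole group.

16

|G| = 24, so by Lagrange every subgroup order divides 24. Divisors: 1, 2, 3, 4, 6, 8, 12, 24.
Subgroups by order — order 1: 1; order 2: 3; order 3: 1; order 4: 3; order 6: 3; order 8: 1; order 12: 3; order 24: 1.
Total: 1 + 3 + 1 + 3 + 3 + 1 + 3 + 1 = 16.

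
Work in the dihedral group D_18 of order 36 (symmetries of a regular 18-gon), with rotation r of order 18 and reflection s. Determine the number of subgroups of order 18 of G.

3

|G| = 36 and 18 | 36, so subgroups of order 18 are possible by Lagrange.
The subgroups of order 18 are: {e, r, r^2, r^3, r^4, r^5, r^6, r^7, r^8, r^9, r^10, r^11, r^12, r^13, r^14, r^15, r^16, r^17}; {e, r^2, r^4, r^6, r^8, r^10, r^12, r^14, r^16, s, r^2s, r^4s, r^6s, r^8s, r^10s, r^12s, r^14s, r^16s}; {e, r^2, r^4, r^6, r^8, r^10, r^12, r^14, r^16, rs, r^3s, r^5s, r^7s, r^9s, r^11s, r^13s, r^15s, r^17s}.
So G has 3 subgroups of order 18.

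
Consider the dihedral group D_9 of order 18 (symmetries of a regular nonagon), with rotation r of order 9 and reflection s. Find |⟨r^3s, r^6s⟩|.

|⟨r^3s⟩| = 2 and |⟨r^6s⟩| = 2, so |H| is a multiple of lcm(2, 2) = 2 and divides |G| = 18.
Closing under the operation: H = {e, r^3, r^6, s, r^3s, r^6s}, so |H| = 6.

6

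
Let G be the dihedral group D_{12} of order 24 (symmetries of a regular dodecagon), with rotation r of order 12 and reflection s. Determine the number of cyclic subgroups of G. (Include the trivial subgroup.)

18

Group the elements of G by the cyclic subgroup they generate; each cyclic subgroup of order d accounts for φ(d) elements.
Cyclic subgroups by order — order 1: 1; order 2: 13; order 3: 1; order 4: 1; order 6: 1; order 12: 1.
Total: 18.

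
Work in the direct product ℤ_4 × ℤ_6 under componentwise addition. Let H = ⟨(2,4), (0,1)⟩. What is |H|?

12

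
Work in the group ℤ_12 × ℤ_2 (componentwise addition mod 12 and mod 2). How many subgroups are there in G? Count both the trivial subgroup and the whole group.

|G| = 24, so by Lagrange every subgroup order divides 24. Divisors: 1, 2, 3, 4, 6, 8, 12, 24.
Subgroups by order — order 1: 1; order 2: 3; order 3: 1; order 4: 3; order 6: 3; order 8: 1; order 12: 3; order 24: 1.
Total: 1 + 3 + 1 + 3 + 3 + 1 + 3 + 1 = 16.

16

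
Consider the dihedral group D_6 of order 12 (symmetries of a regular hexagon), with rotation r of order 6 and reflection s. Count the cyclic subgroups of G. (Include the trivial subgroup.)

10

A cyclic subgroup of order d is generated by each of its φ(d) elements of order d, so the cyclic subgroups of order d number (#elements of order d)/φ(d).
Cyclic subgroups by order — order 1: 1; order 2: 7; order 3: 1; order 6: 1.
Total: 10.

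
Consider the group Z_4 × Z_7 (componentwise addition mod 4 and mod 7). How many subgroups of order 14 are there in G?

1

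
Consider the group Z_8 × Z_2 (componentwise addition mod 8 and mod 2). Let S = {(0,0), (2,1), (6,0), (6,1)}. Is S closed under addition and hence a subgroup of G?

No

(6,0) ∈ S but its inverse (2,0) ∉ S, so S is not a subgroup.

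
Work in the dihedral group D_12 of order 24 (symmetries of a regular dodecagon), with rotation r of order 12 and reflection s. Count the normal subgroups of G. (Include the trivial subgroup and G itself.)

9

G has 34 subgroups. Checking conjugation-invariance by order — order 1: 1/1 normal; order 2: 1/13 normal; order 3: 1/1 normal; order 4: 1/7 normal; order 6: 1/5 normal; order 8: 0/3 normal; order 12: 3/3 normal; order 24: 1/1 normal.
Total normal subgroups: 9.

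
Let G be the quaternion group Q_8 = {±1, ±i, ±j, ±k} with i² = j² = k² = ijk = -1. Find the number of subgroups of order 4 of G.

|G| = 8 and 4 | 8, so subgroups of order 4 are possible by Lagrange.
The subgroups of order 4 are: {1, -1, i, -i}; {1, -1, j, -j}; {1, -1, k, -k}.
So G has 3 subgroups of order 4.

3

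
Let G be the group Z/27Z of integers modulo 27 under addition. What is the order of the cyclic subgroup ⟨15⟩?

In Z/27Z, the order of an element a is n/gcd(a, n).
gcd(15, 27) = 3, so |⟨15⟩| = 27/3 = 9.

9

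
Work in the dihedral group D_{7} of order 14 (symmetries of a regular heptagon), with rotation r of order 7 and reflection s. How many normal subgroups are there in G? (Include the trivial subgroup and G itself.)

3

G has 10 subgroups. Checking conjugation-invariance by order — order 1: 1/1 normal; order 2: 0/7 normal; order 7: 1/1 normal; order 14: 1/1 normal.
Total normal subgroups: 3.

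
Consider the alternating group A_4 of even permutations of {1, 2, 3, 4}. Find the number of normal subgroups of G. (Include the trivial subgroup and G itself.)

3

G has 10 subgroups. Checking conjugation-invariance by order — order 1: 1/1 normal; order 2: 0/3 normal; order 3: 0/4 normal; order 4: 1/1 normal; order 12: 1/1 normal.
Total normal subgroups: 3.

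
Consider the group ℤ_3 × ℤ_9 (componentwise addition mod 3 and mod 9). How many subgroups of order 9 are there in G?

4

|G| = 27 and 9 | 27, so subgroups of order 9 are possible by Lagrange.
The subgroups of order 9 are: {(0,0), (0,1), (0,2), (0,3), (0,4), (0,5), (0,6), (0,7), (0,8)}; {(0,0), (0,3), (0,6), (1,0), (1,3), (1,6), (2,0), (2,3), (2,6)}; {(0,0), (0,3), (0,6), (1,1), (1,4), (1,7), (2,2), (2,5), (2,8)}; {(0,0), (0,3), (0,6), (1,2), (1,5), (1,8), (2,1), (2,4), (2,7)}.
So G has 4 subgroups of order 9.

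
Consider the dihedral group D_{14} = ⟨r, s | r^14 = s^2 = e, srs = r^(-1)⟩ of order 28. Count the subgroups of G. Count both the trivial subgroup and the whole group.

28

|G| = 28, so by Lagrange every subgroup order divides 28. Divisors: 1, 2, 4, 7, 14, 28.
Subgroups by order — order 1: 1; order 2: 15; order 4: 7; order 7: 1; order 14: 3; order 28: 1.
Total: 1 + 15 + 7 + 1 + 3 + 1 = 28.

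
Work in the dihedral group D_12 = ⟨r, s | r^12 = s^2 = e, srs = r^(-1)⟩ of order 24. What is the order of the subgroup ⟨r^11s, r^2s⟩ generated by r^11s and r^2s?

|⟨r^11s⟩| = 2 and |⟨r^2s⟩| = 2, so |H| is a multiple of lcm(2, 2) = 2 and divides |G| = 24.
Closing under the operation: H = {e, r^3, r^6, r^9, r^2s, r^5s, r^8s, r^11s}, so |H| = 8.

8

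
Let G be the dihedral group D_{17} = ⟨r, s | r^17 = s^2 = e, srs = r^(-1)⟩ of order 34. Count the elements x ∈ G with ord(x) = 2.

17

Enumerating element orders in G gives 17 elements of order 2.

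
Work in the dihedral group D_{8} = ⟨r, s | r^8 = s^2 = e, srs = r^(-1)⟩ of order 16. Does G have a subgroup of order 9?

No

9 does not divide |G| = 16, so by Lagrange no subgroup of order 9 exists.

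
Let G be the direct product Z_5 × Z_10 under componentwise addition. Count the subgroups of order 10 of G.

6

|G| = 50 and 10 | 50, so subgroups of order 10 are possible by Lagrange.
The subgroups of order 10 are: {(0,0), (0,1), (0,2), (0,3), (0,4), (0,5), (0,6), (0,7), (0,8), (0,9)}; {(0,0), (0,5), (1,0), (1,5), (2,0), (2,5), (3,0), (3,5), (4,0), (4,5)}; {(0,0), (0,5), (1,1), (1,6), (2,2), (2,7), (3,3), (3,8), (4,4), (4,9)}; {(0,0), (0,5), (1,2), (1,7), (2,4), (2,9), (3,1), (3,6), (4,3), (4,8)}; … (6 in all).
So G has 6 subgroups of order 10.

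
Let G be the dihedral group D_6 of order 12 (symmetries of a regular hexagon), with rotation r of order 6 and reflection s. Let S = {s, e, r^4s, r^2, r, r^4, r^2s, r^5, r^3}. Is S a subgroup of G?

|S| = 9 does not divide |G| = 12, so by Lagrange S is not a subgroup.

No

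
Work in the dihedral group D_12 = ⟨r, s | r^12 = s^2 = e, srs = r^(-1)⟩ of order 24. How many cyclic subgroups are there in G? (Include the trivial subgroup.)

Each element a generates a cyclic subgroup ⟨a⟩; distinct elements may generate the same one (a cyclic group of order d has φ(d) generators).
Cyclic subgroups by order — order 1: 1; order 2: 13; order 3: 1; order 4: 1; order 6: 1; order 12: 1.
Total: 18.

18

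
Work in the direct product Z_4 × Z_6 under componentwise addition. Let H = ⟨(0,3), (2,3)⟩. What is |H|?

4

|⟨(0,3)⟩| = 2 and |⟨(2,3)⟩| = 2, so |H| is a multiple of lcm(2, 2) = 2 and divides |G| = 24.
Closing under the operation: H = {(0,0), (0,3), (2,0), (2,3)}, so |H| = 4.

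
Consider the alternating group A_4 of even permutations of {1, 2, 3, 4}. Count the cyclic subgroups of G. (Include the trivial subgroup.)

8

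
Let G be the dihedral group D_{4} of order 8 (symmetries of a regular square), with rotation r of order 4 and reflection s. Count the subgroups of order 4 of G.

3

|G| = 8 and 4 | 8, so subgroups of order 4 are possible by Lagrange.
The subgroups of order 4 are: {e, r, r^2, r^3}; {e, r^2, s, r^2s}; {e, r^2, rs, r^3s}.
So G has 3 subgroups of order 4.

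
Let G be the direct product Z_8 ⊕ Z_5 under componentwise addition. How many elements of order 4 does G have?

An element (a,b) has order lcm(ord(a), ord(b)); count pairs with lcm equal to 4.
Enumerating gives 2 such elements.

2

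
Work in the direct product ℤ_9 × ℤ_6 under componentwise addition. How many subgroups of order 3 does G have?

|G| = 54 and 3 | 54, so subgroups of order 3 are possible by Lagrange.
The subgroups of order 3 are: {(0,0), (0,2), (0,4)}; {(0,0), (3,0), (6,0)}; {(0,0), (3,2), (6,4)}; {(0,0), (3,4), (6,2)}.
So G has 4 subgroups of order 3.

4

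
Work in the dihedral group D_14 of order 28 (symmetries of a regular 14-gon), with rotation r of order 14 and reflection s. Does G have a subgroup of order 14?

Yes

14 | 28. A subgroup of order 14 is {e, r, r^2, r^3, r^4, r^5, r^6, r^7, r^8, r^9, r^10, r^11, r^12, r^13}.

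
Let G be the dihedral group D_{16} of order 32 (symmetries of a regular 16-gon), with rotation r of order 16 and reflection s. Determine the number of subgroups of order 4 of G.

9

|G| = 32 and 4 | 32, so subgroups of order 4 are possible by Lagrange.
The subgroups of order 4 are: {e, r^8, r^2s, r^10s}; {e, r^8, r^3s, r^11s}; {e, r^4, r^8, r^12}; {e, r^8, r^4s, r^12s}; … (9 in all).
So G has 9 subgroups of order 4.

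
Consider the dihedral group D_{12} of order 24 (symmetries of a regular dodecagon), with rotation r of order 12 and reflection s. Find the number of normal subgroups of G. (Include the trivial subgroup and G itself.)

G has 34 subgroups. Checking conjugation-invariance by order — order 1: 1/1 normal; order 2: 1/13 normal; order 3: 1/1 normal; order 4: 1/7 normal; order 6: 1/5 normal; order 8: 0/3 normal; order 12: 3/3 normal; order 24: 1/1 normal.
Total normal subgroups: 9.

9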